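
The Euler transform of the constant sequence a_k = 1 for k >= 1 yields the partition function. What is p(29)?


The Euler transform converts the sequence a_k = 1 into the number of integer partitions.
Using the recurrence or dynamic programming:
p(29) = 4565

4565


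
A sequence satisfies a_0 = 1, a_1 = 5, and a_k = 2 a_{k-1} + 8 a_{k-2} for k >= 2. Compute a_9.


The characteristic equation is t^2 - 2 t - 8 = 0, with roots r_1 = 4 and r_2 = -2 (so c_1 = r_1 + r_2, c_2 = -r_1 r_2 as required).
One can use the closed form a_n = A r_1^n + B r_2^n, but direct iteration is more reliable:
a_0 = 1, a_1 = 5, a_2 = 18, a_3 = 76, a_4 = 296, a_5 = 1200, a_6 = 4768, a_7 = 19136, a_8 = 76416, a_9 = 305920.
So a_9 = 305920.

305920


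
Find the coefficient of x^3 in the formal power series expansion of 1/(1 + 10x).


Write 1/(1 + c x) = 1/(1 - (-c) x) and apply the geometric-series identity
1/(1 - y) = sum_{k>=0} y^k to get 1/(1 + c x) = sum_{k>=0} (-c)^k x^k.
So the coefficient of x^k is (-c)^k = (-1)^k * c^k.
Here c = 10 and k = 3:
(-10)^3 = -1 * 1000 = -1000

-1000


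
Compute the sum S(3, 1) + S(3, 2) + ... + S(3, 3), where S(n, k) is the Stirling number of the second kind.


By definition, S(n, k) counts partitions of an n-set into exactly k nonempty blocks.
Computing row n = 3 for k = 1..3:
S(3, k): 1, 3, 1
Sum = 5. (This equals Bell_3 since the sum runs over all k.)

5


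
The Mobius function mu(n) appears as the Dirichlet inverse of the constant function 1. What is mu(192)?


192 has a squared prime factor, so mu(192) = 0.
Factorization reveals a repeated prime.

0


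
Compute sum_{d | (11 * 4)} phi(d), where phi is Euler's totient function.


First, 11 * 4 = 44. One classical identity is sum_{d | n} phi(d) = n (each k in [1, n] has a unique gcd with n, and among the k's with gcd(k, n) = n/d there are phi(d) of them). So the sum equals 44. We also verify directly:
Divisors of 44: 1, 2, 4, 11, 22, 44.
phi values: 1, 1, 2, 10, 10, 20.
Sum = 44.

44


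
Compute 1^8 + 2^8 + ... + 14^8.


This power sum has a closed form given by Faulhaber's formula
sum_{k=1}^{m} k^p = (1 / (p + 1)) * sum_{j=0}^{p} C(p + 1, j) B_j m^(p + 1 - j),
but for small m direct computation is fastest:
1 + 256 + 6561 + 65536 + 390625 + 1679616 + 5764801 + 16777216 + 43046721 + 100000000 + 214358881 + 429981696 + 815730721 + 1475789056 = 3103591687.

3103591687


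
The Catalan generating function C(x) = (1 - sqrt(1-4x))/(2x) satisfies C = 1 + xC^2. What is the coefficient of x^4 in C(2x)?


Substituting x -> 2x scales the n-th coefficient by 2^n, so [x^4] C(2x) = 2^4 * C_4.
C_4 = C(2*4, 4)/(5) = 70/5 = 14.
So 2^4 * 14 = 16 * 14 = 224.

224


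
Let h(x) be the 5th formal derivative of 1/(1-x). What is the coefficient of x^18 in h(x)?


Differentiating 5 times: d^5/dx^5 [1/(1-x)] = 5!/(1-x)^6.
The expansion 1/(1-x)^6 = sum_{k>=0} C(k+5, 5) x^k, so the coefficient of x^n in 5!/(1-x)^6 is 5! * C(n+5, 5).
For n = 18: 120 * C(23, 5) = 120 * 33649 = 4037880

4037880


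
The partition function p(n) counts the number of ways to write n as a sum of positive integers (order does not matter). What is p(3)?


Using the generating function prod_{k>=1} 1/(1-x^k), we compute p(3).
By dynamic programming over parts 1 through 3:
p(3) = 3

3


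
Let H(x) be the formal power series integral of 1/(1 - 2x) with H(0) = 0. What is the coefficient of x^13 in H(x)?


1/(1 - 2x) = sum_{k>=0} 2^k x^k. Integrating termwise with H(0) = 0:
H(x) = sum_{k>=0} 2^k x^(k+1) / (k+1) = sum_{m>=1} 2^(m-1) x^m / m.
For m = 13: 2^12/13 = 4096/13 = 4096/13.

4096/13


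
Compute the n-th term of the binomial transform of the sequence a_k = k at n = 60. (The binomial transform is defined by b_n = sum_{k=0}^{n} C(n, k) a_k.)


With a_k = k, b_n = sum_{k=0}^{n} C(n, k) k. Using k * C(n, k) = n * C(n-1, k-1) gives b_n = n * sum_{k>=1} C(n-1, k-1) = n * 2^(n-1).
For n = 60: 60 * 2^59 = 60 * 576460752303423488 = 34587645138205409280.

34587645138205409280


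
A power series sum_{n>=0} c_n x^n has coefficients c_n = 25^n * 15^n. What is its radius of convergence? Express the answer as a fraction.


By the root test (Cauchy-Hadamard), the radius is R = 1 / limsup_n |c_n|^(1/n).
Here |c_n|^(1/n) = (25^n * 15^n)^(1/n) = 25 * 15 = 375 for all n.
So R = 1/375 = 1/375.

1/375


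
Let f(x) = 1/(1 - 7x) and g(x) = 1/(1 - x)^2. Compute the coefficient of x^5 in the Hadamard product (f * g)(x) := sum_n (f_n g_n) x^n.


f has coefficients f_k = 7^k. For g = 1/(1 - x)^2 the coefficient is g_k = C(k + 1, 1) = k + 1. The Hadamard coefficient is (f * g)_k = 7^k * (k + 1).
For k = 5: 7^5 * 6 = 16807 * 6 = 100842.

100842


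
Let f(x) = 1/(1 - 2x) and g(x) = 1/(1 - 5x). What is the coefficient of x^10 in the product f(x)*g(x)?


The coefficient of x^n in f*g is the Cauchy product: sum_{k=0}^{n} a^k * b^(n-k).
With a=2, b=5, n=10:
sum_{k=0}^{10} 2^k * 5^(10-k)
= 16275359

16275359


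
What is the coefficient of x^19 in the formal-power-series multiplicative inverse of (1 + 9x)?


The inverse is 1/(1 + 9x). Apply the geometric identity 1/(1 - y) = sum_{k>=0} y^k with y = -9x:
1/(1 + 9x) = sum_{k>=0} (-9)^k x^k.
So the coefficient of x^19 is (-9)^19 = -1350851717672992089.

-1350851717672992089


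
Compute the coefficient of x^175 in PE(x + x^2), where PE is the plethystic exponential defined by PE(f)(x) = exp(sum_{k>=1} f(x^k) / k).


With f(x) = x + x^2, the exponent is sum_{k>=1} (x^k + x^(2k)) / k = -ln(1 - x) - ln(1 - x^2). Exponentiating:
PE(x + x^2) = 1 / ((1 - x)(1 - x^2)).
This is the generating function for partitions of n into parts of size 1 or 2. The number of 2's can be any j in 0..87, and the rest are 1's, so
[x^175] = floor(175/2) + 1 = 88.

88


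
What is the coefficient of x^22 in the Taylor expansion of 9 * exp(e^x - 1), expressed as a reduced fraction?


exp(e^x - 1) = sum_{k>=0} Bell_k x^k / k!, where Bell_k is the k-th Bell number.
So the coefficient of x^22 is 9 * Bell_22 / 22!.
Computing: Bell_22 = 4506715738447323 and 22! = 1124000727777607680000, giving
9 * 4506715738447323/1124000727777607680000 = 88366975263673/2448803328491520000.

88366975263673/2448803328491520000


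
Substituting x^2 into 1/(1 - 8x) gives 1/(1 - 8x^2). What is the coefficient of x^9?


Since 1/(1 - 8x^2) only has even powers of x,
the coefficient of x^9 (odd) is 0.

0


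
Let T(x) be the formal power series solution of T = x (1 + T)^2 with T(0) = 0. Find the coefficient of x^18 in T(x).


Apply the Lagrange inversion formula: if T = x * phi(T) with phi(t) = (1 + t)^2, then [x^n] T = (1/n) [t^(n-1)] phi(t)^n = (1/n) [t^(n-1)] (1 + t)^(2n) = (1/n) C(2n, n-1).
Using the identity C(2n, n-1) = C(2n, n) * n / (n+1), the unscaled factor equals C(2n, n) / (n+1) = C_n, the n-th Catalan number.
For n = 18: C_18 = C(36, 18) / 19 = 9075135300/19 = 477638700 = 477638700.

477638700


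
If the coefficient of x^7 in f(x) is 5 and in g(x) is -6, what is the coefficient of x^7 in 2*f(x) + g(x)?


Scalar multiplication scales coefficients: 2 * 5 = 10.
Then add the g coefficient: 10 + -6
= 4

4


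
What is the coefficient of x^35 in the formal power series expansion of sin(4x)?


The Maclaurin series is sin(t) = sum_{k>=0} (-1)^k t^(2k+1) / (2k+1)!, so substituting t = 4x, only odd powers of x are nonzero, with coefficient of x^(2k+1) equal to (-1)^k 4^(2k+1) / (2k+1)!.
Write 35 = 2*17 + 1, giving the coefficient (-1)^17 * 4^35 / 35! = -1180591620717411303424/10333147966386144929666651337523200000000 = -274877906944/2405873491984360136479756640625.

-274877906944/2405873491984360136479756640625


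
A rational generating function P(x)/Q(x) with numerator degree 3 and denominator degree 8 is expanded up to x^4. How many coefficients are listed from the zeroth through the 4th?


Expanding up to x^4 gives the coefficients for x^0, x^1, ..., x^4.
That is 4 + 1 = 5 coefficients in total.

5


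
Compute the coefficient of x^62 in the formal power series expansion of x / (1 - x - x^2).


Let f(x) = sum_{k>=0} a_k x^k. Multiplying f(x) * (1 - x - x^2) = x and matching coefficients gives a_0 = 0, a_1 = 1, and a_k = a_{k-1} + a_{k-2} for k >= 2. These are the Fibonacci numbers F_k.
Iterating from F_0 = 0, F_1 = 1:
F_0=0, F_1=1, F_2=1, F_3=2, F_4=3, F_5=5, F_6=8, F_7=13, F_8=21, F_9=34, ...
F_62 = 4052739537881.

4052739537881


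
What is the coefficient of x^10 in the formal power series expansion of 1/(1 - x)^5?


The expansion 1/(1 - x)^r = sum_{k>=0} C(k + r - 1, r - 1) x^k follows from the multiset / negative-binomial theorem (or from repeated differentiation of the geometric series).
For r = 5 and k = 10:
C(14, 4) = 87178291200 / (24 * 3628800) = 1001.

1001


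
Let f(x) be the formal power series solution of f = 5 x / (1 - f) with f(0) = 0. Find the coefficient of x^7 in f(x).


Apply Lagrange inversion: f = 5 x * phi(f) with phi(t) = 1/(1 - t), so
[x^n] f = 5^n * (1/n) [t^(n-1)] phi(t)^n = 5^n * (1/n) [t^(n-1)] (1 - t)^(-n) = 5^n * (1/n) C(2n - 2, n - 1) = 5^n * C_{n-1}.
For n = 7: C_6 = C(12, 6) / 7 = 924/7 = 132.
With the 5^7 = 78125 factor, the coefficient is 78125 * 132 = 10312500.

10312500


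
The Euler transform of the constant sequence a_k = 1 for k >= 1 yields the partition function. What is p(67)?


The Euler transform converts the sequence a_k = 1 into the number of integer partitions.
Using the recurrence or dynamic programming:
p(67) = 2679689

2679689


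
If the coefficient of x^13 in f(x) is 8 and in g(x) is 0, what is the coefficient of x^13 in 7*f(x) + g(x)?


Scalar multiplication scales coefficients: 7 * 8 = 56.
Then add the g coefficient: 56 + 0
= 56

56


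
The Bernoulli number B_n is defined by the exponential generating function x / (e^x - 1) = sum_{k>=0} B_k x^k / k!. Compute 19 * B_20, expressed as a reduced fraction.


Bernoulli numbers can also be computed recursively via B_0 = 1 and sum_{j=0}^{m} C(m+1, j) B_j = 0 for m >= 1. Odd-index Bernoulli numbers vanish for k >= 3.
Computing B_20 = -174611/330, so 19 * B_20 = 19 * -174611/330 = -3317609/330.

-3317609/330


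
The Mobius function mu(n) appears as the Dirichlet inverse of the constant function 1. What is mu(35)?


35 = 5 * 7 (all distinct primes).
mu(35) = (-1)^2 = 1

1


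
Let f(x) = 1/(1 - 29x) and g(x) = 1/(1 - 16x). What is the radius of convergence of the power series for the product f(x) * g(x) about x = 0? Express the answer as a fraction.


The radius of 1/(1 - 29x) is 1/29 (nearest singularity at x = 1/29), and the radius of 1/(1 - 16x) is 1/16.
The product f(x)*g(x) = 1/((1 - 29x)(1 - 16x)) has singularities at both 1/29 and 1/16, so its radius of convergence is the distance to the nearest one:
min(1/29, 1/16) = 1/29.

1/29


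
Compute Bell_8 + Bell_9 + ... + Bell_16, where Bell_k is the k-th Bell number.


Recall Bell_k counts set partitions of a k-set (with Bell_0 = 1 by convention).
Bell_8 through Bell_16: 4140, 21147, 115975, 678570, 4213597, 27644437, 190899322, 1382958545, 10480142147
Sum = 4140 + 21147 + 115975 + 678570 + 4213597 + 27644437 + 190899322 + 1382958545 + 10480142147 = 12086677880.

12086677880


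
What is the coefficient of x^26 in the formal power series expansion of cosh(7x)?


The Maclaurin series is cosh(t) = sum_{m>=0} t^(2m) / (2m)!, so substituting t = 7x, only even powers of x are nonzero, with coefficient of x^(2m) equal to 7^(2m) / (2m)!.
For x^26 the coefficient is 7^26/26! = 9387480337647754305649/403291461126605635584000000 = 27368747340080916343/1175776854596517888000000.

27368747340080916343/1175776854596517888000000


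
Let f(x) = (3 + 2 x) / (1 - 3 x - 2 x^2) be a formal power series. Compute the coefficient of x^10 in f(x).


Write f(x) = sum_{k>=0} a_k x^k. Multiplying both sides by 1 - 3 x - 2 x^2 gives
(1 - 3 x - 2 x^2) sum_{k>=0} a_k x^k = 3 + 2 x.
Matching coefficients:
 x^0: a_0 = 3
 x^1: a_1 - 3 a_0 = 2  =>  a_1 = 3*3 + 2 = 11
 x^k (k >= 2): a_k = 3 a_{k-1} + 2 a_{k-2}.
Iterating: a_2 = 39, a_3 = 139, a_4 = 495, a_5 = 1763, a_6 = 6279, a_7 = 22363, a_8 = 79647, a_9 = 283667, a_10 = 1010295.
So the coefficient of x^10 is 1010295.

1010295


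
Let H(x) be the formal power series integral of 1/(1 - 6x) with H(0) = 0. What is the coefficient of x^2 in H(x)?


1/(1 - 6x) = sum_{k>=0} 6^k x^k. Integrating termwise with H(0) = 0:
H(x) = sum_{k>=0} 6^k x^(k+1) / (k+1) = sum_{m>=1} 6^(m-1) x^m / m.
For m = 2: 6^1/2 = 6/2 = 3.

3


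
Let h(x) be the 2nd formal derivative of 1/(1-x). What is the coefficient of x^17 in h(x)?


Differentiating 2 times: d^2/dx^2 [1/(1-x)] = 2!/(1-x)^3.
The expansion 1/(1-x)^3 = sum_{k>=0} C(k+2, 2) x^k, so the coefficient of x^n in 2!/(1-x)^3 is 2! * C(n+2, 2).
For n = 17: 2 * C(19, 2) = 2 * 171 = 342

342


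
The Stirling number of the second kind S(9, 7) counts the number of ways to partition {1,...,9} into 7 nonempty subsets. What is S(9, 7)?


Using the explicit formula S(n,k) = (1/k!) sum_{j=0}^{k} (-1)^(k-j) C(k,j) j^n:
S(9, 7) = 462
Equivalently, S(n,k) is n! times the coefficient of x^n in the EGF (e^x - 1)^k / k!.

462


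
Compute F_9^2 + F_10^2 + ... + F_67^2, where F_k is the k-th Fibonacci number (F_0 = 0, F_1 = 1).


There is a standard identity sum_{k=0}^{N} F_k^2 = F_N * F_{N+1} (proved inductively from the telescoping relation F_k^2 = F_k F_{k+1} - F_{k-1} F_k). Then
sum_{k=9}^{67} F_k^2 = F_67 F_68 - F_8 F_9.
Computing: F_67 = 44945570212853, F_68 = 72723460248141, F_8 = 21, F_9 = 34.
Sum = 44945570212853 * 72723460248141 - 21 * 34 = 3268597388704445369567555559.

3268597388704445369567555559


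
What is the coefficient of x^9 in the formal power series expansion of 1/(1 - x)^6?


The expansion 1/(1 - x)^r = sum_{k>=0} C(k + r - 1, r - 1) x^k follows from the multiset / negative-binomial theorem (or from repeated differentiation of the geometric series).
For r = 6 and k = 9:
C(14, 5) = 87178291200 / (120 * 362880) = 2002.

2002


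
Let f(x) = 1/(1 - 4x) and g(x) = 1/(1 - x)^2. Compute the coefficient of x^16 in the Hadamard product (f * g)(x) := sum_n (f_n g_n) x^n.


f has coefficients f_k = 4^k. For g = 1/(1 - x)^2 the coefficient is g_k = C(k + 1, 1) = k + 1. The Hadamard coefficient is (f * g)_k = 4^k * (k + 1).
For k = 16: 4^16 * 17 = 4294967296 * 17 = 73014444032.

73014444032


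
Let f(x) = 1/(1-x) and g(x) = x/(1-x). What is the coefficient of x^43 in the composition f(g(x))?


First simplify the composition: f(g(x)) = 1/(1 - x/(1-x)) = (1-x)/((1-x) - x) = (1-x)/(1-2x).
Now extract the coefficient. Write (1-x)/(1-2x) = 1/(1-2x) - x/(1-2x).
The coefficient of x^n in 1/(1-2x) is 2^n, and in x/(1-2x) is 2^(n-1) (for n >= 1).
So the coefficient of x^43 is 2^43 - 2^42 = 8796093022208 - 4398046511104 = 4398046511104.

4398046511104


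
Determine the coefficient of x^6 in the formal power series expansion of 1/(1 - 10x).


The geometric series identity gives 1/(1 - c x) = sum_{k>=0} c^k x^k, so the coefficient of x^k is c^k.
Here c = 10 and k = 6.
Computing: 10^6 = 1000000

1000000


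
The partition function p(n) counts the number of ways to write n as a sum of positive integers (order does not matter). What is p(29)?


Using the generating function prod_{k>=1} 1/(1-x^k), we compute p(29).
By dynamic programming over parts 1 through 29:
p(29) = 4565

4565


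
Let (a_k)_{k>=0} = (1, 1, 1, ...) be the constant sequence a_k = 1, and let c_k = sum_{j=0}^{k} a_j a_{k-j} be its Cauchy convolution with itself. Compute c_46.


Since a_j = 1 for all j >= 0, the convolution sum becomes
c_k = sum_{j=0}^{k} 1 * 1 = 1 * (k + 1).
Equivalently, the generating function of (a_k) is 1/(1 - x) and its square is 1/(1 - x)^2 = sum_{k>=0} 1(k + 1) x^k.
For k = 46: 1 * 47 = 47.

47


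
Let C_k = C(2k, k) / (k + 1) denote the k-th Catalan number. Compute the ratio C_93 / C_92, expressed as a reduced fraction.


Using C_k = (2k)! / (k! (k+1)!), the ratio C_{k+1}/C_k simplifies to
C_{k+1}/C_k = [(2k+2)! / ((k+1)! (k+2)!)] * [k! (k+1)! / (2k)!]
 = (2k+2)(2k+1) / ((k+1)(k+2)) = 2(2k+1) / (k+2).
For k = 92: 2(2*92 + 1) / (92 + 2) = 370/94 = 185/47.

185/47


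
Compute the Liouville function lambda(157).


The Liouville function is lambda(k) = (-1)^Omega(k), where Omega(k) counts the prime factors of k with multiplicity.
Factoring: 157 = 157, so Omega(157) = 1.
lambda(157) = (-1)^1 = -1.

-1


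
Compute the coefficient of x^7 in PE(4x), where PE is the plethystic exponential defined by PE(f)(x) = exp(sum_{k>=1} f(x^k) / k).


With f(x) = 4x, the exponent is sum_{k>=1} 4 x^k / k = 4 * (-ln(1 - x)). Exponentiating:
PE(4x) = exp(-4 ln(1 - x)) = 1/(1 - x)^4.
By the negative binomial expansion, [x^n] 1/(1 - x)^4 = C(n + 3, 3).
For n = 7: C(10, 3) = 120.

120


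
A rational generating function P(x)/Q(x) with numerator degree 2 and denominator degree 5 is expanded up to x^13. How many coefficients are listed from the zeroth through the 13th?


Expanding up to x^13 gives the coefficients for x^0, x^1, ..., x^13.
That is 13 + 1 = 14 coefficients in total.

14


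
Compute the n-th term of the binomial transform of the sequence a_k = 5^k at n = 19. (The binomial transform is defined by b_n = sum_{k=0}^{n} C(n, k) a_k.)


With a_k = 5^k, b_n = sum_{k=0}^{n} C(n, k) 5^k = (1 + 5)^n by the binomial theorem.
For n = 19: (1 + 5)^19 = 6^19 = 609359740010496.

609359740010496


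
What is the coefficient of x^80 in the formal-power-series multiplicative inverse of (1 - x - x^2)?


Let the inverse be f(x) = sum_{k>=0} a_k x^k. From f(x) * (1 - x - x^2) = 1 and matching coefficients:
 x^0: a_0 = 1.
 x^1: a_1 - a_0 = 0, so a_1 = 1.
 x^k (k >= 2): a_k - a_{k-1} - a_{k-2} = 0, i.e. a_k = a_{k-1} + a_{k-2}.
This is the Fibonacci-type recurrence shifted so that a_0 = a_1 = 1.
Iterating: a_0=1, a_1=1, a_2=2, a_3=3, a_4=5, a_5=8, a_6=13, a_7=21, a_8=34, a_9=55, ...
a_80 = 37889062373143906.

37889062373143906


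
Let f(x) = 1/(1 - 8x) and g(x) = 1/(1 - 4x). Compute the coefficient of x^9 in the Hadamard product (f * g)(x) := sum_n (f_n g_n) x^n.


f has coefficients f_k = 8^k and g has coefficients g_k = 4^k, so the Hadamard product has coefficient (f*g)_k = 8^k * 4^k = 32^k.
For k = 9: 32^9 = 35184372088832.

35184372088832


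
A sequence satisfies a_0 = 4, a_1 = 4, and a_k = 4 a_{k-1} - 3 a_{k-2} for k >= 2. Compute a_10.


The characteristic equation is t^2 - 4 t + 3 = 0, with roots r_1 = 3 and r_2 = 1 (so c_1 = r_1 + r_2, c_2 = -r_1 r_2 as required).
One can use the closed form a_n = A r_1^n + B r_2^n, but direct iteration is more reliable:
a_0 = 4, a_1 = 4, a_2 = 4, a_3 = 4, a_4 = 4, a_5 = 4, a_6 = 4, a_7 = 4, a_8 = 4, a_9 = 4, a_10 = 4.
So a_10 = 4.

4


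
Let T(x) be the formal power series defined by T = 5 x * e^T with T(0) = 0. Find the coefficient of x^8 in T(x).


Apply the Lagrange inversion formula: if T = 5 x * phi(T) with phi(t) = e^t, then
[x^n] T = 5^n * (1/n) [t^(n-1)] phi(t)^n = 5^n * (1/n) [t^(n-1)] e^(n t) = 5^n * (1/n) * n^(n-1) / (n-1)! = 5^n * n^(n-1) / n!.
When c = 1 this is the Cayley count of rooted labeled trees on n vertices, divided by n!.
For n = 8: 5^8 * 8^7 / 8! = 390625 * 2097152/40320 = 1280000000/63.

1280000000/63


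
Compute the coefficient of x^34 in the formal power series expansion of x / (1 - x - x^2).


Let f(x) = sum_{k>=0} a_k x^k. Multiplying f(x) * (1 - x - x^2) = x and matching coefficients gives a_0 = 0, a_1 = 1, and a_k = a_{k-1} + a_{k-2} for k >= 2. These are the Fibonacci numbers F_k.
Iterating from F_0 = 0, F_1 = 1:
F_0=0, F_1=1, F_2=1, F_3=2, F_4=3, F_5=5, F_6=8, F_7=13, F_8=21, F_9=34, ...
F_34 = 5702887.

5702887


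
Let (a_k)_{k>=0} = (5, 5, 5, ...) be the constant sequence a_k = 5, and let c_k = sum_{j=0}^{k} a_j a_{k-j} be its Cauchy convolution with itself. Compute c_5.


Since a_j = 5 for all j >= 0, the convolution sum becomes
c_k = sum_{j=0}^{k} 5 * 5 = 25 * (k + 1).
Equivalently, the generating function of (a_k) is 5/(1 - x) and its square is 25/(1 - x)^2 = sum_{k>=0} 25(k + 1) x^k.
For k = 5: 25 * 6 = 150.

150


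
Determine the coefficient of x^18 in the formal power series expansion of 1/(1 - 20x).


The geometric series identity gives 1/(1 - c x) = sum_{k>=0} c^k x^k, so the coefficient of x^k is c^k.
Here c = 20 and k = 18.
Computing: 20^18 = 262144000000000000000000

262144000000000000000000


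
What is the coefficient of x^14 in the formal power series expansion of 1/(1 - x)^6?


The expansion 1/(1 - x)^r = sum_{k>=0} C(k + r - 1, r - 1) x^k follows from the multiset / negative-binomial theorem (or from repeated differentiation of the geometric series).
For r = 6 and k = 14:
C(19, 5) = 121645100408832000 / (120 * 87178291200) = 11628.

11628


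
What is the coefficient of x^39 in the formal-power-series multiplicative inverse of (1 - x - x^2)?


Let the inverse be f(x) = sum_{k>=0} a_k x^k. From f(x) * (1 - x - x^2) = 1 and matching coefficients:
 x^0: a_0 = 1.
 x^1: a_1 - a_0 = 0, so a_1 = 1.
 x^k (k >= 2): a_k - a_{k-1} - a_{k-2} = 0, i.e. a_k = a_{k-1} + a_{k-2}.
This is the Fibonacci-type recurrence shifted so that a_0 = a_1 = 1.
Iterating: a_0=1, a_1=1, a_2=2, a_3=3, a_4=5, a_5=8, a_6=13, a_7=21, a_8=34, a_9=55, ...
a_39 = 102334155.

102334155


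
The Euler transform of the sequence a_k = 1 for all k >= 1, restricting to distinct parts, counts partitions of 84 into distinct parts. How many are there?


Partitions of 84 into distinct parts can be computed via generating function.
Product (1+x)(1+x^2)(1+x^3)...
The coefficient of x^84 = 111322

111322


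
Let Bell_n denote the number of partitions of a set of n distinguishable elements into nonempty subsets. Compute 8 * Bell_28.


Bell_28 can be computed from the Bell triangle or from Dobinski's identity Bell_n = (1/e) * sum_{k>=0} k^n / k!.
Computing Bell_28 = 6160539404599934652455.
Then 8 * 6160539404599934652455 = 49284315236799477219640.

49284315236799477219640


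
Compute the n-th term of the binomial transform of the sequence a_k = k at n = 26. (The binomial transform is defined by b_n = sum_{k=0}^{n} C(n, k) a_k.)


With a_k = k, b_n = sum_{k=0}^{n} C(n, k) k. Using k * C(n, k) = n * C(n-1, k-1) gives b_n = n * sum_{k>=1} C(n-1, k-1) = n * 2^(n-1).
For n = 26: 26 * 2^25 = 26 * 33554432 = 872415232.

872415232


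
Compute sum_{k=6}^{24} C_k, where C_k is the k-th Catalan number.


C_6 through C_24: 132, 429, 1430, 4862, 16796, 58786, 208012, 742900, 2674440, 9694845, 35357670, 129644790, 477638700, 1767263190, 6564120420, 24466267020, 91482563640, 343059613650, 1289904147324
Sum = 132 + 429 + 1430 + 4862 + 16796 + 58786 + 208012 + 742900 + 2674440 + 9694845 + 35357670 + 129644790 + 477638700 + 1767263190 + 6564120420 + 24466267020 + 91482563640 + 343059613650 + 1289904147324
= 1757900019036

1757900019036


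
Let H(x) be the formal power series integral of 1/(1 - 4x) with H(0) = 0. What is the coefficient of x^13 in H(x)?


1/(1 - 4x) = sum_{k>=0} 4^k x^k. Integrating termwise with H(0) = 0:
H(x) = sum_{k>=0} 4^k x^(k+1) / (k+1) = sum_{m>=1} 4^(m-1) x^m / m.
For m = 13: 4^12/13 = 16777216/13 = 16777216/13.

16777216/13


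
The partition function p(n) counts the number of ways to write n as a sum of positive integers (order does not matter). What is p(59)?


Using the generating function prod_{k>=1} 1/(1-x^k), we compute p(59).
By dynamic programming over parts 1 through 59:
p(59) = 831820

831820


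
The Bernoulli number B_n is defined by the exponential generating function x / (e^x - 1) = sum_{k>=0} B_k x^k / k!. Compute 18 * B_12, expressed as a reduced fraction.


Bernoulli numbers can also be computed recursively via B_0 = 1 and sum_{j=0}^{m} C(m+1, j) B_j = 0 for m >= 1. Odd-index Bernoulli numbers vanish for k >= 3.
Computing B_12 = -691/2730, so 18 * B_12 = 18 * -691/2730 = -2073/455.

-2073/455


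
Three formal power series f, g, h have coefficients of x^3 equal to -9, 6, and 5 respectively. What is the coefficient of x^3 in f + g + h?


Series addition is componentwise:
-9 + 6 + 5
= 2

2


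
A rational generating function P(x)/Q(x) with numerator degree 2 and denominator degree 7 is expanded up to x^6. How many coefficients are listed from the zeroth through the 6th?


Expanding up to x^6 gives the coefficients for x^0, x^1, ..., x^6.
That is 6 + 1 = 7 coefficients in total.

7


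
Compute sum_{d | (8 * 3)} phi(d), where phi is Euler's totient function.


First, 8 * 3 = 24. One classical identity is sum_{d | n} phi(d) = n (each k in [1, n] has a unique gcd with n, and among the k's with gcd(k, n) = n/d there are phi(d) of them). So the sum equals 24. We also verify directly:
Divisors of 24: 1, 2, 3, 4, 6, 8, 12, 24.
phi values: 1, 1, 2, 2, 2, 4, 4, 8.
Sum = 24.

24


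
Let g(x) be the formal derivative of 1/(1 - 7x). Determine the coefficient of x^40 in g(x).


Differentiate termwise: d/dx sum_{k>=0} 7^k x^k = sum_{k>=1} k 7^k x^(k-1) = sum_{j>=0} (j+1) 7^(j+1) x^j.
Equivalently, d/dx [1/(1 - 7x)] = 7/(1 - 7x)^2.
For j = 40: 41 * 7^41 = 41 * 44567640326363195900190045974568007 = 1827273253380891031907791884957288287.

1827273253380891031907791884957288287


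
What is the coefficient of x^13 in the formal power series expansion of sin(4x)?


The Maclaurin series is sin(t) = sum_{k>=0} (-1)^k t^(2k+1) / (2k+1)!, so substituting t = 4x, only odd powers of x are nonzero, with coefficient of x^(2k+1) equal to (-1)^k 4^(2k+1) / (2k+1)!.
Write 13 = 2*6 + 1, giving the coefficient (-1)^6 * 4^13 / 13! = 67108864/6227020800 = 65536/6081075.

65536/6081075


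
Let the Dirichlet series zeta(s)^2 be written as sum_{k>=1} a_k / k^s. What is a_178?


The Dirichlet convolution of the constant function 1 with itself gives (1 * 1)(k) = sum_{d | k} 1 = d(k), the number of positive divisors of k.
Since zeta(s) = sum_{k>=1} 1/k^s, we have zeta(s)^2 = sum_{k>=1} d(k)/k^s, so a_k = d(k).
For k = 178: the divisors are 1, 2, 89, 178.
Count = 4.

4


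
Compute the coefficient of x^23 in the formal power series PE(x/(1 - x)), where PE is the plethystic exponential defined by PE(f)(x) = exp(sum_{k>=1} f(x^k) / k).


For f(x) = x/(1 - x) we have
sum_{k>=1} f(x^k) / k = sum_{k>=1} (1/k) * x^k / (1 - x^k) = sum_{k, m >= 1} x^(k m) / k,
which after exponentiating simplifies to
PE(x/(1 - x)) = prod_{k>=1} 1 / (1 - x^k).
This is the generating function for the partition function p(n), so the coefficient of x^23 is p(23).
Computing p(23) by dynamic programming over parts 1, 2, ..., 23: p(23) = 1255.

1255


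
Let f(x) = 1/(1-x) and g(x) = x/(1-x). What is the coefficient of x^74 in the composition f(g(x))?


First simplify the composition: f(g(x)) = 1/(1 - x/(1-x)) = (1-x)/((1-x) - x) = (1-x)/(1-2x).
Now extract the coefficient. Write (1-x)/(1-2x) = 1/(1-2x) - x/(1-2x).
The coefficient of x^n in 1/(1-2x) is 2^n, and in x/(1-2x) is 2^(n-1) (for n >= 1).
So the coefficient of x^74 is 2^74 - 2^73 = 18889465931478580854784 - 9444732965739290427392 = 9444732965739290427392.

9444732965739290427392


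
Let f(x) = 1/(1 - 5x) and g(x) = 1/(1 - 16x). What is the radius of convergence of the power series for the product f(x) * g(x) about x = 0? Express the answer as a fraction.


The radius of 1/(1 - 5x) is 1/5 (nearest singularity at x = 1/5), and the radius of 1/(1 - 16x) is 1/16.
The product f(x)*g(x) = 1/((1 - 5x)(1 - 16x)) has singularities at both 1/5 and 1/16, so its radius of convergence is the distance to the nearest one:
min(1/5, 1/16) = 1/16.

1/16


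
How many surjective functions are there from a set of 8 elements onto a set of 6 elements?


By inclusion-exclusion on which target elements are missed, the number of surjections from an n-set onto a k-set is
surj(n, k) = sum_{j=0}^{k} (-1)^j C(k, j) (k - j)^n.
Equivalently surj(n, k) = k! * S(n, k), where S(n, k) is the Stirling number of the second kind.
For n = 8, k = 6:
S(8, 6) = 266, so
surj = 6! * 266 = 720 * 266 = 191520.

191520


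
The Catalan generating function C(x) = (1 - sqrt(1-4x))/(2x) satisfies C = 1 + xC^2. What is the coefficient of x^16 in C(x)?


Substituting x -> x scales the n-th coefficient by 1, so [x^16] C(x) = C_16.
C_16 = C(2*16, 16)/(17) = 601080390/17 = 35357670.
= 35357670.

35357670


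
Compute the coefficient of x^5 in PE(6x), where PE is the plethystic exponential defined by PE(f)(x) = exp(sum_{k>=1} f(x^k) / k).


With f(x) = 6x, the exponent is sum_{k>=1} 6 x^k / k = 6 * (-ln(1 - x)). Exponentiating:
PE(6x) = exp(-6 ln(1 - x)) = 1/(1 - x)^6.
By the negative binomial expansion, [x^n] 1/(1 - x)^6 = C(n + 5, 5).
For n = 5: C(10, 5) = 252.

252


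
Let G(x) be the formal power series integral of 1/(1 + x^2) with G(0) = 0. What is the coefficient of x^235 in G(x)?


1/(1 + x^2) = sum_{j>=0} (-1)^j x^(2j). Integrating termwise with G(0) = 0:
G(x) = sum_{j>=0} (-1)^j x^(2j+1) / (2j+1) = arctan(x).
Only odd powers are nonzero. For x^235 write 235 = 2*117 + 1, giving
(-1)^117 / 235 = -1/235 = -1/235.

-1/235


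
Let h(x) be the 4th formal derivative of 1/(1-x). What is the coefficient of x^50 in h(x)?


Differentiating 4 times: d^4/dx^4 [1/(1-x)] = 4!/(1-x)^5.
The expansion 1/(1-x)^5 = sum_{k>=0} C(k+4, 4) x^k, so the coefficient of x^n in 4!/(1-x)^5 is 4! * C(n+4, 4).
For n = 50: 24 * C(54, 4) = 24 * 316251 = 7590024

7590024


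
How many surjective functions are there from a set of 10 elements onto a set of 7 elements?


By inclusion-exclusion on which target elements are missed, the number of surjections from an n-set onto a k-set is
surj(n, k) = sum_{j=0}^{k} (-1)^j C(k, j) (k - j)^n.
Equivalently surj(n, k) = k! * S(n, k), where S(n, k) is the Stirling number of the second kind.
For n = 10, k = 7:
S(10, 7) = 5880, so
surj = 7! * 5880 = 5040 * 5880 = 29635200.

29635200


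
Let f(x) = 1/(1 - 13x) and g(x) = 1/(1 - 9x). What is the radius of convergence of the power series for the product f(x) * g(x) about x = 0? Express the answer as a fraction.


The radius of 1/(1 - 13x) is 1/13 (nearest singularity at x = 1/13), and the radius of 1/(1 - 9x) is 1/9.
The product f(x)*g(x) = 1/((1 - 13x)(1 - 9x)) has singularities at both 1/13 and 1/9, so its radius of convergence is the distance to the nearest one:
min(1/13, 1/9) = 1/13.

1/13


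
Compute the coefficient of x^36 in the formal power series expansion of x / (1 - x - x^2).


Let f(x) = sum_{k>=0} a_k x^k. Multiplying f(x) * (1 - x - x^2) = x and matching coefficients gives a_0 = 0, a_1 = 1, and a_k = a_{k-1} + a_{k-2} for k >= 2. These are the Fibonacci numbers F_k.
Iterating from F_0 = 0, F_1 = 1:
F_0=0, F_1=1, F_2=1, F_3=2, F_4=3, F_5=5, F_6=8, F_7=13, F_8=21, F_9=34, ...
F_36 = 14930352.

14930352


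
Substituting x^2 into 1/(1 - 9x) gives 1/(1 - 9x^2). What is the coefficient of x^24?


The coefficient of x^(2m) in 1/(1 - 9x^2) is 9^m.
With n = 24 = 2*12, the coefficient is 9^12 = 282429536481.

282429536481


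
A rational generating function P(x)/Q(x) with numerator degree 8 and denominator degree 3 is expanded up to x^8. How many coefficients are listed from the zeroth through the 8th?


Expanding up to x^8 gives the coefficients for x^0, x^1, ..., x^8.
That is 8 + 1 = 9 coefficients in total.

9


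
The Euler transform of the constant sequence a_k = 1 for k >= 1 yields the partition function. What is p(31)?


The Euler transform converts the sequence a_k = 1 into the number of integer partitions.
Using the recurrence or dynamic programming:
p(31) = 6842

6842


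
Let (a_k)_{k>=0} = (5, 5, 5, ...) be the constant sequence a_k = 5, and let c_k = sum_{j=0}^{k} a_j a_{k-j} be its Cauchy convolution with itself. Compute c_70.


Since a_j = 5 for all j >= 0, the convolution sum becomes
c_k = sum_{j=0}^{k} 5 * 5 = 25 * (k + 1).
Equivalently, the generating function of (a_k) is 5/(1 - x) and its square is 25/(1 - x)^2 = sum_{k>=0} 25(k + 1) x^k.
For k = 70: 25 * 71 = 1775.

1775


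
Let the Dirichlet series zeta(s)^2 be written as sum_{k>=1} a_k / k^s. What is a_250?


The Dirichlet convolution of the constant function 1 with itself gives (1 * 1)(k) = sum_{d | k} 1 = d(k), the number of positive divisors of k.
Since zeta(s) = sum_{k>=1} 1/k^s, we have zeta(s)^2 = sum_{k>=1} d(k)/k^s, so a_k = d(k).
For k = 250: the divisors are 1, 2, 5, 10, 25, 50, 125, 250.
Count = 8.

8


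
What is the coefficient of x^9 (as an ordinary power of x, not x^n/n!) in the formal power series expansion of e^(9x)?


The exponential series is e^y = sum_{k>=0} y^k / k!. Substituting y = 9x gives
e^(9x) = sum_{k>=0} 9^k x^k / k!.
So the coefficient of x^n is a^n/n! with a = 9, n = 9:
9^9 / 9! = 387420489/362880 = 4782969/4480

4782969/4480


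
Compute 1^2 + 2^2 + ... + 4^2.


This power sum has a closed form given by Faulhaber's formula
sum_{k=1}^{m} k^p = (1 / (p + 1)) * sum_{j=0}^{p} C(p + 1, j) B_j m^(p + 1 - j),
but for small m direct computation is fastest:
1 + 4 + 9 + 16 = 30.

30


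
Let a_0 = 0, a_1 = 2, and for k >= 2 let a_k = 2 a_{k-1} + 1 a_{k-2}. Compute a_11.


Iterating the recurrence forward:
a_0 = 0
a_1 = 2
a_2 = 2*2 + 1*0 = 4
a_3 = 2*4 + 1*2 = 10
a_4 = 2*10 + 1*4 = 24
a_5 = 2*24 + 1*10 = 58
a_6 = 2*58 + 1*24 = 140
a_7 = 2*140 + 1*58 = 338
a_8 = 2*338 + 1*140 = 816
a_9 = 2*816 + 1*338 = 1970
a_10 = 2*1970 + 1*816 = 4756
a_11 = 2*4756 + 1*1970 = 11482
So a_11 = 11482.

11482


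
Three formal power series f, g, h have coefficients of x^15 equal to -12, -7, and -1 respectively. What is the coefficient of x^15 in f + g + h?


Series addition is componentwise:
-12 + -7 + -1
= -20

-20


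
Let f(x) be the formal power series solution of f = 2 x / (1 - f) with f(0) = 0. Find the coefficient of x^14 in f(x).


Apply Lagrange inversion: f = 2 x * phi(f) with phi(t) = 1/(1 - t), so
[x^n] f = 2^n * (1/n) [t^(n-1)] phi(t)^n = 2^n * (1/n) [t^(n-1)] (1 - t)^(-n) = 2^n * (1/n) C(2n - 2, n - 1) = 2^n * C_{n-1}.
For n = 14: C_13 = C(26, 13) / 14 = 10400600/14 = 742900.
With the 2^14 = 16384 factor, the coefficient is 16384 * 742900 = 12171673600.

12171673600


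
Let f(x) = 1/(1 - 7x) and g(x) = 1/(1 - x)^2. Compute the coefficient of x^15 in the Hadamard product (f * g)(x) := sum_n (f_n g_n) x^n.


f has coefficients f_k = 7^k. For g = 1/(1 - x)^2 the coefficient is g_k = C(k + 1, 1) = k + 1. The Hadamard coefficient is (f * g)_k = 7^k * (k + 1).
For k = 15: 7^15 * 16 = 4747561509943 * 16 = 75960984159088.

75960984159088


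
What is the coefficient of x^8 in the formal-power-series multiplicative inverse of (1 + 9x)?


The inverse is 1/(1 + 9x). Apply the geometric identity 1/(1 - y) = sum_{k>=0} y^k with y = -9x:
1/(1 + 9x) = sum_{k>=0} (-9)^k x^k.
So the coefficient of x^8 is (-9)^8 = 43046721.

43046721


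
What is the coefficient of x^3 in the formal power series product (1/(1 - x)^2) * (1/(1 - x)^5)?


Combine the factors: (1/(1 - x)^2) * (1/(1 - x)^5) = 1/(1 - x)^7.
Then use 1/(1 - x)^r = sum_{k>=0} C(k + r - 1, r - 1) x^k with r = 7 and k = 3:
C(9, 6) = 84.

84


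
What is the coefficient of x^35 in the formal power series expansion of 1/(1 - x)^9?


The negative binomial / multiset identity is
1/(1 - x)^r = sum_{k>=0} C(k + r - 1, r - 1) x^k.
Here r = 9 and k = 35, so the coefficient is
C(35 + 8, 8) = C(43, 8)
= 145008513

145008513


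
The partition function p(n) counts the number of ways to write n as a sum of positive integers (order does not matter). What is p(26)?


Using the generating function prod_{k>=1} 1/(1-x^k), we compute p(26).
By dynamic programming over parts 1 through 26:
p(26) = 2436

2436


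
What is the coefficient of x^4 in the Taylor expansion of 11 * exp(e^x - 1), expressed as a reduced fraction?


exp(e^x - 1) = sum_{k>=0} Bell_k x^k / k!, where Bell_k is the k-th Bell number.
So the coefficient of x^4 is 11 * Bell_4 / 4!.
Computing: Bell_4 = 15 and 4! = 24, giving
11 * 15/24 = 55/8.

55/8


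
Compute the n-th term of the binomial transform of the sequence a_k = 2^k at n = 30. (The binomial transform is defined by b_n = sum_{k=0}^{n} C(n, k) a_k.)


With a_k = 2^k, b_n = sum_{k=0}^{n} C(n, k) 2^k = (1 + 2)^n by the binomial theorem.
For n = 30: (1 + 2)^30 = 3^30 = 205891132094649.

205891132094649


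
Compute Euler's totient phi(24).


phi(n) counts integers in [1, n] coprime to n. Using the multiplicative formula phi(n) = n * prod_{p | n} (1 - 1/p):
24 = 2^3 * 3, so
phi(24) = 24 * (1 - 1/2) * (1 - 1/3) = 8.

8


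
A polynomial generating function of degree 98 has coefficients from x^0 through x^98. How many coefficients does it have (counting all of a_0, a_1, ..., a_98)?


A polynomial of degree 98 takes the form a_0 + a_1 x + ... + a_98 x^98.
The number of coefficients is 98 + 1 = 99.

99


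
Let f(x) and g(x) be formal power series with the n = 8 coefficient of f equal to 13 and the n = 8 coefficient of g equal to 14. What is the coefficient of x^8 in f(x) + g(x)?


Addition of formal power series is termwise.
The coefficient of x^8 in f + g = 13 + 14
= 27

27


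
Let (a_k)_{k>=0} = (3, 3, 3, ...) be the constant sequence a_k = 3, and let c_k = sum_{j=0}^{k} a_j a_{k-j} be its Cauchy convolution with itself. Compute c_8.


Since a_j = 3 for all j >= 0, the convolution sum becomes
c_k = sum_{j=0}^{k} 3 * 3 = 9 * (k + 1).
Equivalently, the generating function of (a_k) is 3/(1 - x) and its square is 9/(1 - x)^2 = sum_{k>=0} 9(k + 1) x^k.
For k = 8: 9 * 9 = 81.

81


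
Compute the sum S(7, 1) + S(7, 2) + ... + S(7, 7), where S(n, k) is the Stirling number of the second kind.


By definition, S(n, k) counts partitions of an n-set into exactly k nonempty blocks.
Computing row n = 7 for k = 1..7:
S(7, k): 1, 63, 301, 350, 140, 21, 1
Sum = 877. (This equals Bell_7 since the sum runs over all k.)

877


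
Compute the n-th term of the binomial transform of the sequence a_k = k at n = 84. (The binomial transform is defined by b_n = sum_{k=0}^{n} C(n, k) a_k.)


With a_k = k, b_n = sum_{k=0}^{n} C(n, k) k. Using k * C(n, k) = n * C(n-1, k-1) gives b_n = n * sum_{k>=1} C(n-1, k-1) = n * 2^(n-1).
For n = 84: 84 * 2^83 = 84 * 9671406556917033397649408 = 812398150781030805402550272.

812398150781030805402550272


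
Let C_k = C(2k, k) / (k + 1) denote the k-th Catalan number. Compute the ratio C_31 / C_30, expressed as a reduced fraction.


Using C_k = (2k)! / (k! (k+1)!), the ratio C_{k+1}/C_k simplifies to
C_{k+1}/C_k = [(2k+2)! / ((k+1)! (k+2)!)] * [k! (k+1)! / (2k)!]
 = (2k+2)(2k+1) / ((k+1)(k+2)) = 2(2k+1) / (k+2).
For k = 30: 2(2*30 + 1) / (30 + 2) = 122/32 = 61/16.

61/16


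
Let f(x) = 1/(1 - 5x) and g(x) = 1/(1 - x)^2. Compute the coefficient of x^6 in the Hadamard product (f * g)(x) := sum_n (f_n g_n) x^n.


f has coefficients f_k = 5^k. For g = 1/(1 - x)^2 the coefficient is g_k = C(k + 1, 1) = k + 1. The Hadamard coefficient is (f * g)_k = 5^k * (k + 1).
For k = 6: 5^6 * 7 = 15625 * 7 = 109375.

109375


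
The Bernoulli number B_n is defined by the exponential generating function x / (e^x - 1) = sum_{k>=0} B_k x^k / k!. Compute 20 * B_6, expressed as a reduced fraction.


Bernoulli numbers can also be computed recursively via B_0 = 1 and sum_{j=0}^{m} C(m+1, j) B_j = 0 for m >= 1. Odd-index Bernoulli numbers vanish for k >= 3.
Computing B_6 = 1/42, so 20 * B_6 = 20 * 1/42 = 10/21.

10/21


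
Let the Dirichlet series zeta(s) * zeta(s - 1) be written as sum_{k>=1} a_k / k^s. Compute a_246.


Convolution gives a_k = sum_{d | k} d * 1 = sum_{d | k} d = sigma(k), the sum of positive divisors of k.
For k = 246, the divisors are 1, 2, 3, 6, 41, 82, 123, 246, so
sigma(246) = 1 + 2 + 3 + 6 + 41 + 82 + 123 + 246 = 504.

504


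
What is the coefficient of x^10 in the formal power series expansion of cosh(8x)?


The Maclaurin series is cosh(t) = sum_{m>=0} t^(2m) / (2m)!, so substituting t = 8x, only even powers of x are nonzero, with coefficient of x^(2m) equal to 8^(2m) / (2m)!.
For x^10 the coefficient is 8^10/10! = 1073741824/3628800 = 4194304/14175.

4194304/14175


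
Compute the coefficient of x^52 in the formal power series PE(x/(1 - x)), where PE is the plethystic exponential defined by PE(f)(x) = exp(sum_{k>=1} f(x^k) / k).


For f(x) = x/(1 - x) we have
sum_{k>=1} f(x^k) / k = sum_{k>=1} (1/k) * x^k / (1 - x^k) = sum_{k, m >= 1} x^(k m) / k,
which after exponentiating simplifies to
PE(x/(1 - x)) = prod_{k>=1} 1 / (1 - x^k).
This is the generating function for the partition function p(n), so the coefficient of x^52 is p(52).
Computing p(52) by dynamic programming over parts 1, 2, ..., 52: p(52) = 281589.

281589
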